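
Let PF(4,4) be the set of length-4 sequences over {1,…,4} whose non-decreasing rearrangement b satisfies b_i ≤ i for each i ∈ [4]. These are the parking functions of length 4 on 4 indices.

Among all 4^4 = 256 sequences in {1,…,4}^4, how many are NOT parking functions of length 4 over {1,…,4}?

#PF = 1·5^3 = 1·125 = 125
E.g. (3,4,4,3) → sorted (3,3,4,4): b_1=3>1, not a PF.
So 256 − 125 = 131 fail.

131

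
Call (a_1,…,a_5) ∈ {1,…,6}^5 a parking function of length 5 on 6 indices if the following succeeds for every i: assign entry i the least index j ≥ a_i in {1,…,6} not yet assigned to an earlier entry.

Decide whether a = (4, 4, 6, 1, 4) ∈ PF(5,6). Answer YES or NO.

Rearranged: b = (1, 4, 4, 4, 6).
  b_1=1 ≤ 2
  b_2=4 > 3
  fails at i=2 ⇒ NO

NO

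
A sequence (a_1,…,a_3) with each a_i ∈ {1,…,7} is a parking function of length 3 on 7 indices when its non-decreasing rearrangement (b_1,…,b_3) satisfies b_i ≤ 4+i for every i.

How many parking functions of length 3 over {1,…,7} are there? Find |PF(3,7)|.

#PF = (7−3+1)·(7+1)^(3−1) = 5×64 = 320 (Pollak)
One tuple (5,1,1) → sorted (1,1,5): b_i ≤ 4+i ∀i, a PF.

320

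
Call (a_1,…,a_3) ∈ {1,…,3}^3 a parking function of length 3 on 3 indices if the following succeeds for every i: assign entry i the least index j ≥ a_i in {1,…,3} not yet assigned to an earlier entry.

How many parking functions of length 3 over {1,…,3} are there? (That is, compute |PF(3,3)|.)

16

|PF(3,3)| = (4−3)·4^(3−1) = 1×16 = 16 (Konheim–Weiss)
Check (3,1,1) → sorted (1,1,3): b_i ≤ i ∀i, a PF.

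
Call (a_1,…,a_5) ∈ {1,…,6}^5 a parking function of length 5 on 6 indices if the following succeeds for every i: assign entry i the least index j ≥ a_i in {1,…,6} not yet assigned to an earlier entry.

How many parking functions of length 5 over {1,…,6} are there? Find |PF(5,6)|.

4802

#PF = 2·7^4 = 2·2401 = 4802
E.g. (1,2,5,6,4) → sorted (1,2,4,5,6): b_i ≤ 1+i ∀i, a PF.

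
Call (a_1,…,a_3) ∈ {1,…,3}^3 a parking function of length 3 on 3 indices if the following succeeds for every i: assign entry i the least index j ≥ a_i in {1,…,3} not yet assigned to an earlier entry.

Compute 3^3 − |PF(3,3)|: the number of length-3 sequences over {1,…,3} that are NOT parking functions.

|PF(3,3)| = 1·4^2 = 1×16 = 16 (Konheim–Weiss)
Check (3,3,3) → sorted (3,3,3): b_1=3>1, not a PF.
So 27 − 16 = 11 fail.

11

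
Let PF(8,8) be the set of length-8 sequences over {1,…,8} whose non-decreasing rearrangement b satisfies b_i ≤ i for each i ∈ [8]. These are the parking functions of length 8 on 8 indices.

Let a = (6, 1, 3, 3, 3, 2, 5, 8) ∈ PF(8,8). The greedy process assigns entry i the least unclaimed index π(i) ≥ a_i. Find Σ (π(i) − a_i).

5

Σπ = 8·9/2 = 36 (π permutes [8]); Σa = 6+1+3+3+3+2+5+8 = 31; disp = 36−31 = 5.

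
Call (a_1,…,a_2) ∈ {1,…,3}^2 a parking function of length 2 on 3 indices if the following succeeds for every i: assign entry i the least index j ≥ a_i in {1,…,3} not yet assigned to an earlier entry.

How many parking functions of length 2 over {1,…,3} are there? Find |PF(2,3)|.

8

Count = 2·4^1 = 2×4 = 8
Check (1,3) → sorted (1,3): b_i ≤ 1+i ∀i, a PF.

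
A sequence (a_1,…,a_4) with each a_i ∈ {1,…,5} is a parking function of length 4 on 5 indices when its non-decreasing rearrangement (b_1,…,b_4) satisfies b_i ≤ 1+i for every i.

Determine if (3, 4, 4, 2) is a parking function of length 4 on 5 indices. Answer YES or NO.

Rearranged: b = (2, 3, 4, 4).
  b_1=2 ≤ 2
  b_2=3 ≤ 3
  b_3=4 ≤ 4
  b_4=4 ≤ 5
All bounds hold ⇒ YES

YES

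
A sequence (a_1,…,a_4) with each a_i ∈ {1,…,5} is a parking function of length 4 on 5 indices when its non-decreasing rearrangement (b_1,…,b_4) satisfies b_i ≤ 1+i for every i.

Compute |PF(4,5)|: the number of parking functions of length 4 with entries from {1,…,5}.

Count = (6−4)·6^(4−1) = 2·216 = 432
Example (5,1,4,1) → sorted (1,1,4,5): b_i ≤ 1+i ∀i, a PF.

432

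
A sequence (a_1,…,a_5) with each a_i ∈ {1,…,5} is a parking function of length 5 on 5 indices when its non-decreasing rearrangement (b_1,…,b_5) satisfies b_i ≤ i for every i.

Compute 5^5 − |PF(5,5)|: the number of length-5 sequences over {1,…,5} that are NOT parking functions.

|PF| = (6−5)·6^(5−1) = 1 · 1296 = 1296
Check (5,4,5,1,5) → sorted (1,4,5,5,5): b_2=4>2, not a PF.
5^5 − 1296 = 3125 − 1296 = 1829

1829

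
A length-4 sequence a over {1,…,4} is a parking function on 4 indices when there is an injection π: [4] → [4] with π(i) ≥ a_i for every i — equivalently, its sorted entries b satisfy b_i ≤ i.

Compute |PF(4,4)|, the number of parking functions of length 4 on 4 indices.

Count = (5−4)·5^(4−1) = 1·125 = 125 (Pollak)
E.g. (1,1,4,3) → sorted (1,1,3,4): b_i ≤ i ∀i, a PF.

125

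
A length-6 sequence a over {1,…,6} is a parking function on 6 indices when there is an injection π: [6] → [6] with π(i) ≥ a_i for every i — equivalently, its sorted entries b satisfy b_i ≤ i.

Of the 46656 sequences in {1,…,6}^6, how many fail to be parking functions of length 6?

29849

#PF = (7−6)·7^(6−1) = 1·16807 = 16807 [KW]
Example (5,3,6,5,3,3) → sorted (3,3,3,5,5,6): b_1=3>1, not a PF.
So 46656 − 16807 = 29849 fail.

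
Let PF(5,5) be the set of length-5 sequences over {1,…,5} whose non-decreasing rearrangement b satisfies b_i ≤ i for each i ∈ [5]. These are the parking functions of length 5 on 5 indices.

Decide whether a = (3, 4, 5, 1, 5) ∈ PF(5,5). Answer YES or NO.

Sorted: b = (1, 3, 4, 5, 5).
  b_1=1 ≤ 1
  b_2=3 > 2
  fails at i=2 ⇒ NO

NO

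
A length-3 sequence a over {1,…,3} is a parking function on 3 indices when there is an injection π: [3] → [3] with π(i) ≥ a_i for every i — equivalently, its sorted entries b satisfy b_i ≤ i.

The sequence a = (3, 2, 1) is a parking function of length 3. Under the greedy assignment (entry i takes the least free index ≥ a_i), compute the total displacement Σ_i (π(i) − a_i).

0

Σπ = 6 ({1..3} each once); Σa = 3+2+1 = 6; disp = 6−6 = 0.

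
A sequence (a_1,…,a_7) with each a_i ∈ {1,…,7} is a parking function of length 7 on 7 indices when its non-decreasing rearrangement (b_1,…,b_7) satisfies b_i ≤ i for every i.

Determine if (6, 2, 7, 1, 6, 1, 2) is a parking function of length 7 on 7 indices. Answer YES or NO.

Order a: b = (1, 1, 2, 2, 6, 6, 7).
  b_1=1 ≤ 1
  b_2=1 ≤ 2
  b_3=2 ≤ 3
  b_4=2 ≤ 4
  b_5=6 > 5
  fails at i=5 ⇒ NO

NO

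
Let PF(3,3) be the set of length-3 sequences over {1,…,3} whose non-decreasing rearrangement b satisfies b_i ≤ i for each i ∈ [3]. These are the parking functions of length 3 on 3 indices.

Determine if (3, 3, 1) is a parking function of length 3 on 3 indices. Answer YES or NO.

NO

Sorted: b = (1, 3, 3).
  b_1=1 ≤ 1
  b_2=3 > 2
  fails at i=2 ⇒ NO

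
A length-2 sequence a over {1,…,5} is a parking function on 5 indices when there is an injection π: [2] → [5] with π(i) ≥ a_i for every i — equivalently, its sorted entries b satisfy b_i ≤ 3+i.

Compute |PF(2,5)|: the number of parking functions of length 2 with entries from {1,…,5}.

Count = (6−2)·6^(2−1) = 4×6 = 24 (Konheim–Weiss)
E.g. (5,1) → sorted (1,5): b_i ≤ 3+i ∀i, a PF.

24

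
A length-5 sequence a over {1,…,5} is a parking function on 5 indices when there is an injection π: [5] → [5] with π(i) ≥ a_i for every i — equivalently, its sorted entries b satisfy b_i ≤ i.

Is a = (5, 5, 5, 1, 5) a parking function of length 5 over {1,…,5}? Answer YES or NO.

Sorted: b = (1, 5, 5, 5, 5).
  b_1=1 ≤ 1
  b_2=5 > 2
  fails at i=2 ⇒ NO

NO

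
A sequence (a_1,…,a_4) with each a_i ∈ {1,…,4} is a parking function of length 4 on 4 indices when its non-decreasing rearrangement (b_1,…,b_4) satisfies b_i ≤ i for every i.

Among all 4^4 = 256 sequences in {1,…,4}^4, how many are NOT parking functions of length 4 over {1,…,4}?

131

#PF = 1·5^3 = 1×125 = 125 [KW]
Check (4,3,2,3) → sorted (2,3,3,4): b_1=2>1, not a PF.
Total 256; non-PF = 256−125 = 131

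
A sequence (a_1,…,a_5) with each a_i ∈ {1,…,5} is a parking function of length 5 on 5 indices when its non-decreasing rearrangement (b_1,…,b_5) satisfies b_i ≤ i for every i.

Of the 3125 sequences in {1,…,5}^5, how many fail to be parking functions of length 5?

1829

|PF(5,5)| = (5+1−5)·(5+1)^{5−1} = 1×1296 = 1296 [KW]
E.g. (5,4,3,4,4) → sorted (3,4,4,4,5): b_1=3>1, not a PF.
So 3125 − 1296 = 1829 fail.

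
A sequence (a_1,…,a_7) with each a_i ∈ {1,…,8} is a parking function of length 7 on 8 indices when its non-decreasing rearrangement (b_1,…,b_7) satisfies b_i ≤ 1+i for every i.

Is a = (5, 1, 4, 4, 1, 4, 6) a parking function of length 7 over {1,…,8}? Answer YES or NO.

YES

Order a: b = (1, 1, 4, 4, 4, 5, 6).
  b_1=1 ≤ 2
  b_2=1 ≤ 3
  b_3=4 ≤ 4
  b_4=4 ≤ 5
  b_5=4 ≤ 6
  b_6=5 ≤ 7
  b_7=6 ≤ 8
All bounds hold ⇒ YES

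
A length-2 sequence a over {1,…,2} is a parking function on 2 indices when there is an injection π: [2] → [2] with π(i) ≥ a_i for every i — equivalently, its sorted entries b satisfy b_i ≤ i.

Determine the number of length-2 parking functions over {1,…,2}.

|PF| = 1·3^1 = 1 · 3 = 3 (Pollak)
Example (1,2) → sorted (1,2): b_i ≤ i ∀i, a PF.

3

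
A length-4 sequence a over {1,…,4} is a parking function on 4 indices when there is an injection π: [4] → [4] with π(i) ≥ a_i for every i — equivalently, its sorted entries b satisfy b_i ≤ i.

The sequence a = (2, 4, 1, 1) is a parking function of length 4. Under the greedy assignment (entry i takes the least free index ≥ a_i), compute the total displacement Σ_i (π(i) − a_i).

Σπ(i) = 1+…+4 = 10; Σa = 2+4+1+1 = 8; disp = 10−8 = 2.

2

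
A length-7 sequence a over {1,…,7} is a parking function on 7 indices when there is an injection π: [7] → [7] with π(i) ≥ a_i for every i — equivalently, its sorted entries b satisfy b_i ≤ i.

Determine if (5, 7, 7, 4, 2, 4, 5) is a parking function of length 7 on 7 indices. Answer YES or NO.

NO

Order a: b = (2, 4, 4, 5, 5, 7, 7).
  b_1=2 > 1
  fails at i=1 ⇒ NO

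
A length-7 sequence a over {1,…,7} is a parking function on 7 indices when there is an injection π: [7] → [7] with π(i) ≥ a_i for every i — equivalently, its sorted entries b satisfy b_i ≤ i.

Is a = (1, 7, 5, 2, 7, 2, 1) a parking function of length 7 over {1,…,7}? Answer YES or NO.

Rearranged: b = (1, 1, 2, 2, 5, 7, 7).
  b_1=1 ≤ 1
  b_2=1 ≤ 2
  b_3=2 ≤ 3
  b_4=2 ≤ 4
  b_5=5 ≤ 5
  b_6=7 > 6
  fails at i=6 ⇒ NO

NO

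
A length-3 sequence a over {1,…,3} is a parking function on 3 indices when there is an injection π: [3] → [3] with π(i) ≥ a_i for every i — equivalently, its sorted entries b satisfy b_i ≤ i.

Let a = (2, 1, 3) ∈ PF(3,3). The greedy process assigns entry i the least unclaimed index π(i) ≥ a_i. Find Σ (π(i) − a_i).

0

Σπ = 6 ({1..3} each once); Σa = 2+1+3 = 6; disp = 6−6 = 0.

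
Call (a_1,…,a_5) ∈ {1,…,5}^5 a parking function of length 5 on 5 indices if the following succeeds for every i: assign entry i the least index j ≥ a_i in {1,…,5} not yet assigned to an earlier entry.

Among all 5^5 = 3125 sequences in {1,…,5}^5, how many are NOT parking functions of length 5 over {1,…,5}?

1829

|PF(5,5)| = 1·6^4 = 1×1296 = 1296 (Konheim–Weiss)
E.g. (5,2,5,4,1) → sorted (1,2,4,5,5): b_3=4>3, not a PF.
So 3125 − 1296 = 1829 fail.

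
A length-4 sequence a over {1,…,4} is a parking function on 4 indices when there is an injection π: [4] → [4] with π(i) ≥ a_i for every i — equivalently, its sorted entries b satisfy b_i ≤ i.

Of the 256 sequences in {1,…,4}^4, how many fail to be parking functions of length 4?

|PF(4,4)| = 1·5^3 = 1 · 125 = 125
Check (2,2,2,3) → sorted (2,2,2,3): b_1=2>1, not a PF.
Total 256; non-PF = 256−125 = 131

131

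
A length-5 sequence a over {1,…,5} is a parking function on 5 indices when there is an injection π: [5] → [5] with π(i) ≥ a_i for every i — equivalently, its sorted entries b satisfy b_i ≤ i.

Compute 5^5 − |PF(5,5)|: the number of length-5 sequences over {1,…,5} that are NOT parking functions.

1829

|PF| = 1·6^4 = 1×1296 = 1296 (Konheim–Weiss)
Example (5,5,4,5,5) → sorted (4,5,5,5,5): b_1=4>1, not a PF.
5^5 − 1296 = 3125 − 1296 = 1829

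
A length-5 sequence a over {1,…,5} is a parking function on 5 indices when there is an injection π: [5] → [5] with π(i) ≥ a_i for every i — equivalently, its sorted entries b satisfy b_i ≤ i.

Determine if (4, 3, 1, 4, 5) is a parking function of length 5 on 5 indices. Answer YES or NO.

Rearranged: b = (1, 3, 4, 4, 5).
  b_1=1 ≤ 1
  b_2=3 > 2
  fails at i=2 ⇒ NO

NO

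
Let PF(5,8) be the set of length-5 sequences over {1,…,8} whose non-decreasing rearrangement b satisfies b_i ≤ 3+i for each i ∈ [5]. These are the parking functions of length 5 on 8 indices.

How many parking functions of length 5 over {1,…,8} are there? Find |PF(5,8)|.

|PF| = (8−5+1)·(8+1)^(5−1) = 4×6561 = 26244 [KW]
Example (5,6,4,7,2) → sorted (2,4,5,6,7): b_i ≤ 3+i ∀i, a PF.

26244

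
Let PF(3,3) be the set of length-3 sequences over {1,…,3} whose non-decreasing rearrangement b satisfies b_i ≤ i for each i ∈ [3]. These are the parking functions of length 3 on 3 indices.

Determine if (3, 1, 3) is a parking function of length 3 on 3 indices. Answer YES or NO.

NO

Order a: b = (1, 3, 3).
  b_1=1 ≤ 1
  b_2=3 > 2
  fails at i=2 ⇒ NO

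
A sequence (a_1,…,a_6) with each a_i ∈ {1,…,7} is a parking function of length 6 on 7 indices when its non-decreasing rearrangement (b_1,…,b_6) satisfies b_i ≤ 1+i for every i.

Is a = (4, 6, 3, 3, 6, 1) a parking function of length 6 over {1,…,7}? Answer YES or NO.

Order a: b = (1, 3, 3, 4, 6, 6).
  b_1=1 ≤ 2
  b_2=3 ≤ 3
  b_3=3 ≤ 4
  b_4=4 ≤ 5
  b_5=6 ≤ 6
  b_6=6 ≤ 7
All bounds hold ⇒ YES

YES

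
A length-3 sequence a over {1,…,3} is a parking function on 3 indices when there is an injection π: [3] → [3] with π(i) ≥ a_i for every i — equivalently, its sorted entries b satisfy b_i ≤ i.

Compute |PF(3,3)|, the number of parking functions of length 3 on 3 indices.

|PF| = (4−3)·4^(3−1) = 1·16 = 16 [KW]
Example (1,2,3) → sorted (1,2,3): b_i ≤ i ∀i, a PF.

16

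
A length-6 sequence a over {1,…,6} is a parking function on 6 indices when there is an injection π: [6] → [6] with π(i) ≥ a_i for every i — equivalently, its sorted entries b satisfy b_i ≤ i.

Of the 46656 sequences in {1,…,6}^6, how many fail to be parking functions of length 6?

29849

Count = 1·7^5 = 1 · 16807 = 16807 (Konheim–Weiss)
E.g. (6,6,3,5,4,2) → sorted (2,3,4,5,6,6): b_1=2>1, not a PF.
So 46656 − 16807 = 29849 fail.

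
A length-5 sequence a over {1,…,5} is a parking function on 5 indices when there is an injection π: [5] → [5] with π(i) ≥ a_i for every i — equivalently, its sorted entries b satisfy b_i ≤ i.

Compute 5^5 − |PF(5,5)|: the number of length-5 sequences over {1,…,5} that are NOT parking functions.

1829

Count = (5−5+1)·(5+1)^(5−1) = 1×1296 = 1296 [KW]
Check (3,5,2,3,2) → sorted (2,2,3,3,5): b_1=2>1, not a PF.
Total 3125; non-PF = 3125−1296 = 1829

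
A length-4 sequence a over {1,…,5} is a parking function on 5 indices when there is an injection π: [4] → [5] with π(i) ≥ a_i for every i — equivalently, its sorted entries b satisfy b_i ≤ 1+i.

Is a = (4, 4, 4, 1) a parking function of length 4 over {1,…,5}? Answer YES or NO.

NO

Sorted: b = (1, 4, 4, 4).
  b_1=1 ≤ 2
  b_2=4 > 3
  fails at i=2 ⇒ NO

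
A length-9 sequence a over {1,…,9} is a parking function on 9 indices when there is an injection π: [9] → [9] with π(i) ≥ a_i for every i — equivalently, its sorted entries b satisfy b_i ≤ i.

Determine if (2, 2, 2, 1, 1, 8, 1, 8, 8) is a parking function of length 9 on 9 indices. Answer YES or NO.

NO

Order a: b = (1, 1, 1, 2, 2, 2, 8, 8, 8).
  b_1=1 ≤ 1
  b_2=1 ≤ 2
  b_3=1 ≤ 3
  b_4=2 ≤ 4
  b_5=2 ≤ 5
  b_6=2 ≤ 6
  b_7=8 > 7
  fails at i=7 ⇒ NO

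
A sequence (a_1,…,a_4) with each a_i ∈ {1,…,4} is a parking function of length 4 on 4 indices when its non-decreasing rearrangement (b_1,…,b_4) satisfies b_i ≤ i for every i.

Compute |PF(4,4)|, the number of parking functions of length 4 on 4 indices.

125

|PF| = (4+1−4)·(4+1)^{4−1} = 1·125 = 125 (Pollak)
One tuple (1,2,4,1) → sorted (1,1,2,4): b_i ≤ i ∀i, a PF.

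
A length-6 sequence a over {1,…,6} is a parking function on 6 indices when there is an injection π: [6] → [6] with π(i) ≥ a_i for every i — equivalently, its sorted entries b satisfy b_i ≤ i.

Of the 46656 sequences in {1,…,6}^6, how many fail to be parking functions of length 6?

29849

|PF| = (6−6+1)·(6+1)^(6−1) = 1 · 16807 = 16807 (Konheim–Weiss)
Check (4,5,6,6,5,1) → sorted (1,4,5,5,6,6): b_2=4>2, not a PF.
Total 46656; non-PF = 46656−16807 = 29849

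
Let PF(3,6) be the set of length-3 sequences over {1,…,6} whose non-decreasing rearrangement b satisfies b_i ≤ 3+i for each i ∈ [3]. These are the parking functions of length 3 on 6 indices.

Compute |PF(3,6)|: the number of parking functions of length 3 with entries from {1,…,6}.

196

|PF| = 4·7^2 = 4 · 49 = 196
E.g. (6,5,1) → sorted (1,5,6): b_i ≤ 3+i ∀i, a PF.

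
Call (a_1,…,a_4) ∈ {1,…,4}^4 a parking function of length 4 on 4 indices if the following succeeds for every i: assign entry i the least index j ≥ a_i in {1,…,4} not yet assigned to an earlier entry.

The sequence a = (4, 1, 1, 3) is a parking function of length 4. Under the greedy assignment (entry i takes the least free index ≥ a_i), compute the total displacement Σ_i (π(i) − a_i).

Σπ = 4·5/2 = 10 (π permutes [4]); Σa = 4+1+1+3 = 9; disp = 10−9 = 1.

1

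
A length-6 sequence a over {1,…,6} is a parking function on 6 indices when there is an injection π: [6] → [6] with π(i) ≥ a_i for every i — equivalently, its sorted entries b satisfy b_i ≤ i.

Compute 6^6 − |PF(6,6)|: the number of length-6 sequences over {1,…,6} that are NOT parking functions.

29849

|PF| = (6+1−6)·(6+1)^{6−1} = 1 · 16807 = 16807 (Konheim–Weiss)
Check (3,5,6,6,6,6) → sorted (3,5,6,6,6,6): b_1=3>1, not a PF.
So 46656 − 16807 = 29849 fail.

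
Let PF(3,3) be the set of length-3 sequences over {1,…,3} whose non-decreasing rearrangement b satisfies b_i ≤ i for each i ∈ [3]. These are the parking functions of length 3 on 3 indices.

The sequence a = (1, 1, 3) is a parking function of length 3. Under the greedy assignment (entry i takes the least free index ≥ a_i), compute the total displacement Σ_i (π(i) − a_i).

1

Σπ(i) = 1+…+3 = 6; Σa = 1+1+3 = 5; disp = 6−5 = 1.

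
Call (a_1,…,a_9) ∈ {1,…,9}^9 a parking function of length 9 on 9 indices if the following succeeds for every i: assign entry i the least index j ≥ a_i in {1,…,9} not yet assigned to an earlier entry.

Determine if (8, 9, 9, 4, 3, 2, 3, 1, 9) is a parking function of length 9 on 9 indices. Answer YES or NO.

NO

Sorted: b = (1, 2, 3, 3, 4, 8, 9, 9, 9).
  b_1=1 ≤ 1
  b_2=2 ≤ 2
  b_3=3 ≤ 3
  b_4=3 ≤ 4
  b_5=4 ≤ 5
  b_6=8 > 6
  fails at i=6 ⇒ NO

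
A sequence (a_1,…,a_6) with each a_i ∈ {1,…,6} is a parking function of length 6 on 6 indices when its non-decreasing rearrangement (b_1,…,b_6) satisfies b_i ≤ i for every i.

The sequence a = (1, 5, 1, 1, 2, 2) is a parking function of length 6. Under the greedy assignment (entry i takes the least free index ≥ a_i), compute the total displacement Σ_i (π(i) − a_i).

Σπ(i) = 1+…+6 = 21; Σa = 1+5+1+1+2+2 = 12; disp = 21−12 = 9.

9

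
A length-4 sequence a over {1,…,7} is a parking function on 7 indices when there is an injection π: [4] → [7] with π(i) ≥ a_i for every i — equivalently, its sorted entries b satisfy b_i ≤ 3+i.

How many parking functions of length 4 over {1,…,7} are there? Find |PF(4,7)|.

2048

|PF(4,7)| = (8−4)·8^(4−1) = 4·512 = 2048
E.g. (3,3,6,2) → sorted (2,3,3,6): b_i ≤ 3+i ∀i, a PF.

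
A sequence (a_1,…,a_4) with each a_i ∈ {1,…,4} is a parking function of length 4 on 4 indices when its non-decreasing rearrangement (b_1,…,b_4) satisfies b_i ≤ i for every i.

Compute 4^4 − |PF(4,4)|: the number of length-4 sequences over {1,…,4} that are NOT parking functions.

|PF| = (4+1−4)·(4+1)^{4−1} = 1×125 = 125 (Pollak)
One tuple (3,3,3,4) → sorted (3,3,3,4): b_1=3>1, not a PF.
4^4 − 125 = 256 − 125 = 131

131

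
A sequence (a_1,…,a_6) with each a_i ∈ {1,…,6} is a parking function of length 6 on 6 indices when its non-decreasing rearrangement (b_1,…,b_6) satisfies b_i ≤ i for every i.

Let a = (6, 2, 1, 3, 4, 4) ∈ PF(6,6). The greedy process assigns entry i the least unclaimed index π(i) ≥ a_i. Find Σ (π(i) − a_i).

1

Σπ = 21 ({1..6} each once); Σa = 6+2+1+3+4+4 = 20; disp = 21−20 = 1.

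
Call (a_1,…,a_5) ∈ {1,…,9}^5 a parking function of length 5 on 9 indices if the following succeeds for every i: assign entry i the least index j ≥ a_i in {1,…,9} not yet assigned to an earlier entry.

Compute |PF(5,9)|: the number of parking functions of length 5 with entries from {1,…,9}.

50000

#PF = 5·10^4 = 5·10000 = 50000 [KW]
E.g. (6,2,5,1,4) → sorted (1,2,4,5,6): b_i ≤ 4+i ∀i, a PF.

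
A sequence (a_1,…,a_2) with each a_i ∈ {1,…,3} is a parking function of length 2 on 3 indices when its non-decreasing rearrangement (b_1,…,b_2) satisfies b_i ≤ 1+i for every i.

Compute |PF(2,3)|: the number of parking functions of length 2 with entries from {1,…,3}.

8

|PF(2,3)| = (3+1−2)·(3+1)^{2−1} = 2·4 = 8 (Konheim–Weiss)
One tuple (2,3) → sorted (2,3): b_i ≤ 1+i ∀i, a PF.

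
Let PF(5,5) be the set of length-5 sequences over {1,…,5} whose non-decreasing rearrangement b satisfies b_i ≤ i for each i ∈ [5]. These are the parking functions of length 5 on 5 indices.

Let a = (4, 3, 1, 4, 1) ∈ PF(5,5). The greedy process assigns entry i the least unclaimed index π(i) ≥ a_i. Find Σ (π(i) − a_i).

2

Σπ = 15 ({1..5} each once); Σa = 4+3+1+4+1 = 13; disp = 15−13 = 2.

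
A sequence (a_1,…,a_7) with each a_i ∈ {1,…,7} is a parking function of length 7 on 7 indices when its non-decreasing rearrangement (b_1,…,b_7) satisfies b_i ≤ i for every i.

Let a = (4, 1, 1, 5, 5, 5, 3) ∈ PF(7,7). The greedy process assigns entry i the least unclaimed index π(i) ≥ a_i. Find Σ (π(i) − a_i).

4

Σπ(i) = 1+…+7 = 28; Σa = 4+1+1+5+5+5+3 = 24; disp = 28−24 = 4.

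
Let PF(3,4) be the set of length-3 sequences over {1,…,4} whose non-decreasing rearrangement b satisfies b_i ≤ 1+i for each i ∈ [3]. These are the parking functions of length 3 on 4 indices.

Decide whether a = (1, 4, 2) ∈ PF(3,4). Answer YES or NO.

Rearranged: b = (1, 2, 4).
  b_1=1 ≤ 2
  b_2=2 ≤ 3
  b_3=4 ≤ 4
All bounds hold ⇒ YES

YES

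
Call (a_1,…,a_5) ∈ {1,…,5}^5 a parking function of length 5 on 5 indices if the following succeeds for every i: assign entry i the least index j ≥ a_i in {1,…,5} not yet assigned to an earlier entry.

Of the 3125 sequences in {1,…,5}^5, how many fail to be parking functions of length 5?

Count = (5−5+1)·(5+1)^(5−1) = 1 · 1296 = 1296 [KW]
One tuple (5,4,4,5,5) → sorted (4,4,5,5,5): b_1=4>1, not a PF.
So 3125 − 1296 = 1829 fail.

1829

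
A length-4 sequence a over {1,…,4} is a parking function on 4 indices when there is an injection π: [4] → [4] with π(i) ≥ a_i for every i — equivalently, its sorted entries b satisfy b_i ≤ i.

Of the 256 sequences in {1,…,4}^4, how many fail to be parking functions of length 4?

|PF(4,4)| = (4+1−4)·(4+1)^{4−1} = 1 · 125 = 125 (Konheim–Weiss)
Check (4,2,3,3) → sorted (2,3,3,4): b_1=2>1, not a PF.
So 256 − 125 = 131 fail.

131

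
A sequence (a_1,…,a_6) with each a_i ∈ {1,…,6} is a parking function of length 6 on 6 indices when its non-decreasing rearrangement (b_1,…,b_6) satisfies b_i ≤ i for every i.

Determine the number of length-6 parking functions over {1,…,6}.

16807

Count = 1·7^5 = 1·16807 = 16807
Check (3,2,3,2,1,6) → sorted (1,2,2,3,3,6): b_i ≤ i ∀i, a PF.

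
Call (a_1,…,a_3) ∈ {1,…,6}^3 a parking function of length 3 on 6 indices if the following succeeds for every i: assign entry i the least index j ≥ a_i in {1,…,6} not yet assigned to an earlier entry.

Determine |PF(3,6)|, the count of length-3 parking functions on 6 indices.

#PF = 4·7^2 = 4·49 = 196
Example (4,5,4) → sorted (4,4,5): b_i ≤ 3+i ∀i, a PF.

196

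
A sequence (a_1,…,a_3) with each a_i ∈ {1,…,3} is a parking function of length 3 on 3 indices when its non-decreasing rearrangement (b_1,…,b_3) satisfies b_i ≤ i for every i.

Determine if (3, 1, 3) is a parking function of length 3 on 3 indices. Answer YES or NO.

NO

Sorted: b = (1, 3, 3).
  b_1=1 ≤ 1
  b_2=3 > 2
  fails at i=2 ⇒ NO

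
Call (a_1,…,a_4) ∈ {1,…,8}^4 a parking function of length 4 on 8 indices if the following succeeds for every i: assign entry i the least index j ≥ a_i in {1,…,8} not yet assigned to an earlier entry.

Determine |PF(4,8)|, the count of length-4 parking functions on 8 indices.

|PF(4,8)| = (8−4+1)·(8+1)^(4−1) = 5 · 729 = 3645 (Konheim–Weiss)
One tuple (5,5,1,5) → sorted (1,5,5,5): b_i ≤ 4+i ∀i, a PF.

3645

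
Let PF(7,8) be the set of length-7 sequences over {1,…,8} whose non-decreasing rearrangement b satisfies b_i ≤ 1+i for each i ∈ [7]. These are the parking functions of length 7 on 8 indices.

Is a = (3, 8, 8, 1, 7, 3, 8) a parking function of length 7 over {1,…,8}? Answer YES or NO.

NO

Order a: b = (1, 3, 3, 7, 8, 8, 8).
  b_1=1 ≤ 2
  b_2=3 ≤ 3
  b_3=3 ≤ 4
  b_4=7 > 5
  fails at i=4 ⇒ NO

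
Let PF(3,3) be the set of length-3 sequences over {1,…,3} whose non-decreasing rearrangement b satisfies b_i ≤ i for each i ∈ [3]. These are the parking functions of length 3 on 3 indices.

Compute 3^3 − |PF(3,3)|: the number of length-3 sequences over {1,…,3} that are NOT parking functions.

11

#PF = (4−3)·4^(3−1) = 1 · 16 = 16 (Pollak)
Example (3,2,3) → sorted (2,3,3): b_1=2>1, not a PF.
3^3 − 16 = 27 − 16 = 11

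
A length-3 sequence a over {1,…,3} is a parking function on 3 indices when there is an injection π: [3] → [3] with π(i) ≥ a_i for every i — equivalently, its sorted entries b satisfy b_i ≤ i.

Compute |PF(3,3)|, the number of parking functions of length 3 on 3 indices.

#PF = (4−3)·4^(3−1) = 1·16 = 16 (Konheim–Weiss)
Check (3,2,1) → sorted (1,2,3): b_i ≤ i ∀i, a PF.

16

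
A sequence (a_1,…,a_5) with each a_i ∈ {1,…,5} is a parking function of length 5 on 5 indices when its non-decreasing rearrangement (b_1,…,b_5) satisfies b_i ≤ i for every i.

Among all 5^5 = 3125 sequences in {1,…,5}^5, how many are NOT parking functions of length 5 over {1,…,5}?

#PF = (5+1−5)·(5+1)^{5−1} = 1 · 1296 = 1296
Example (5,4,5,3,3) → sorted (3,3,4,5,5): b_1=3>1, not a PF.
So 3125 − 1296 = 1829 fail.

1829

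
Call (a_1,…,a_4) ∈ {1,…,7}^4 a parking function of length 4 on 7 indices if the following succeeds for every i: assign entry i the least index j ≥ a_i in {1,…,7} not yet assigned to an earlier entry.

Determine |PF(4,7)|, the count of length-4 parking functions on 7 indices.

2048

Count = 4·8^3 = 4×512 = 2048 (Konheim–Weiss)
E.g. (5,5,3,7) → sorted (3,5,5,7): b_i ≤ 3+i ∀i, a PF.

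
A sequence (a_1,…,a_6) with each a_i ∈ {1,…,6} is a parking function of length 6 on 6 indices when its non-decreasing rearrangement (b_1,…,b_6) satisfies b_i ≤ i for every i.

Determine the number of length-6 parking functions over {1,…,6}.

|PF| = (6+1−6)·(6+1)^{6−1} = 1·16807 = 16807 (Konheim–Weiss)
E.g. (3,3,1,4,1,1) → sorted (1,1,1,3,3,4): b_i ≤ i ∀i, a PF.

16807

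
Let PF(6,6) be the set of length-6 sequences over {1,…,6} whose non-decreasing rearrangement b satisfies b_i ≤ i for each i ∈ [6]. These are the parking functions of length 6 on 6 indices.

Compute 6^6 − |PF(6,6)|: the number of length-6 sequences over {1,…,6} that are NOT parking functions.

29849

Count = 1·7^5 = 1×16807 = 16807 (Pollak)
One tuple (2,6,2,6,5,6) → sorted (2,2,5,6,6,6): b_1=2>1, not a PF.
Total 46656; non-PF = 46656−16807 = 29849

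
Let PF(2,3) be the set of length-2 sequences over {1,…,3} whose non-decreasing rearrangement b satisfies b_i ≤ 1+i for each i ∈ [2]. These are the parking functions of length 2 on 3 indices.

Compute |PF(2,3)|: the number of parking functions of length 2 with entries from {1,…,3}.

8

#PF = 2·4^1 = 2×4 = 8 (Pollak)
One tuple (3,2) → sorted (2,3): b_i ≤ 1+i ∀i, a PF.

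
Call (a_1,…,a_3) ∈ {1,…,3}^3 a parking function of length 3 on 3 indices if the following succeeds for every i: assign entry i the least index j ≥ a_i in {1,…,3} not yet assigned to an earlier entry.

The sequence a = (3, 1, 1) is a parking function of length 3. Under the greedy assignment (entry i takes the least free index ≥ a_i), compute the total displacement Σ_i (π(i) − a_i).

Σπ = 6 ({1..3} each once); Σa = 3+1+1 = 5; disp = 6−5 = 1.

1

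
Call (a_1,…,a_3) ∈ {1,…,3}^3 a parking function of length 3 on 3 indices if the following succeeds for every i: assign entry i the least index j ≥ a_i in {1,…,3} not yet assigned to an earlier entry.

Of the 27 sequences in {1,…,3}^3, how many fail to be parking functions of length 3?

11

|PF(3,3)| = (4−3)·4^(3−1) = 1×16 = 16 (Pollak)
One tuple (3,3,3) → sorted (3,3,3): b_1=3>1, not a PF.
So 27 − 16 = 11 fail.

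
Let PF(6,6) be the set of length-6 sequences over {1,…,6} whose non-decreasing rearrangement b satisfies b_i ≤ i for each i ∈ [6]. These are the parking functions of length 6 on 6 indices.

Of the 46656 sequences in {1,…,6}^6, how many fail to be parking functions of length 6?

#PF = (6+1−6)·(6+1)^{6−1} = 1×16807 = 16807 [KW]
One tuple (5,6,6,5,3,5) → sorted (3,5,5,5,6,6): b_1=3>1, not a PF.
Total 46656; non-PF = 46656−16807 = 29849

29849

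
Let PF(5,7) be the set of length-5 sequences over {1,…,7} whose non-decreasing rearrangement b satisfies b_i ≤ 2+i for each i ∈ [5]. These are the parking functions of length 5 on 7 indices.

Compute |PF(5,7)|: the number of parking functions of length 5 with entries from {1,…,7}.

12288

Count = (8−5)·8^(5−1) = 3·4096 = 12288 [KW]
Example (2,5,1,6,4) → sorted (1,2,4,5,6): b_i ≤ 2+i ∀i, a PF.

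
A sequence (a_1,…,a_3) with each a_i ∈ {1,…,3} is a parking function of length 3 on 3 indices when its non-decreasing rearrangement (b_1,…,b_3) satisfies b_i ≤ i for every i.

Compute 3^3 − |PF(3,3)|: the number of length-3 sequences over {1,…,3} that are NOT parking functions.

Count = 1·4^2 = 1·16 = 16 (Konheim–Weiss)
E.g. (3,1,3) → sorted (1,3,3): b_2=3>2, not a PF.
So 27 − 16 = 11 fail.

11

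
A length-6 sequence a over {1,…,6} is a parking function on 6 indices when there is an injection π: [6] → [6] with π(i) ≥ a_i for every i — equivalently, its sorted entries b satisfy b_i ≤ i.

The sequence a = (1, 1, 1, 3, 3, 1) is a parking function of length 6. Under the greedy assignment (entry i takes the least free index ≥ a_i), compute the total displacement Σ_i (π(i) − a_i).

11

Σπ = 21 ({1..6} each once); Σa = 1+1+1+3+3+1 = 10; disp = 21−10 = 11.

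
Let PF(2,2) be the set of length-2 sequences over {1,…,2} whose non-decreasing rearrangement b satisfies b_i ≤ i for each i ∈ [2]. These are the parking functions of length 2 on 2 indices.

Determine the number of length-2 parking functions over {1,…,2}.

#PF = 1·3^1 = 1×3 = 3 (Konheim–Weiss)
Check (1,1) → sorted (1,1): b_i ≤ i ∀i, a PF.

3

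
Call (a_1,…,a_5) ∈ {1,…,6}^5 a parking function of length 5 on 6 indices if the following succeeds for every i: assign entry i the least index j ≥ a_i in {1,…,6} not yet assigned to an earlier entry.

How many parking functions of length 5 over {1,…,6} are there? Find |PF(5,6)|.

|PF(5,6)| = (6+1−5)·(6+1)^{5−1} = 2·2401 = 4802 [KW]
One tuple (1,2,1,6,3) → sorted (1,1,2,3,6): b_i ≤ 1+i ∀i, a PF.

4802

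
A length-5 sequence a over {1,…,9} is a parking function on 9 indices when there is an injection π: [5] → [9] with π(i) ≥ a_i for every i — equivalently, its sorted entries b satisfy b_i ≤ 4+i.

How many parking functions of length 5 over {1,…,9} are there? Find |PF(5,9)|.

50000

|PF(5,9)| = 5·10^4 = 5×10000 = 50000 [KW]
Check (5,3,9,7,8) → sorted (3,5,7,8,9): b_i ≤ 4+i ∀i, a PF.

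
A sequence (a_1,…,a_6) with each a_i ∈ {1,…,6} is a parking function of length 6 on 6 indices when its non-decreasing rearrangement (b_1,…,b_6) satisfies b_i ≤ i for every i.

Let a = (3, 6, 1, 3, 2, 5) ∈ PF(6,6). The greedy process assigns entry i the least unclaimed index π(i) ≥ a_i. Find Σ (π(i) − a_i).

1

Σπ(i) = 1+…+6 = 21; Σa = 3+6+1+3+2+5 = 20; disp = 21−20 = 1.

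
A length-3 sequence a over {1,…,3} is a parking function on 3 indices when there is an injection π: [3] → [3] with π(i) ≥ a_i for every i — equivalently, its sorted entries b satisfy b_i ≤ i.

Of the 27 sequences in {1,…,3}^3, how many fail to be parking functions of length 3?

#PF = (4−3)·4^(3−1) = 1 · 16 = 16 (Pollak)
One tuple (3,2,2) → sorted (2,2,3): b_1=2>1, not a PF.
3^3 − 16 = 27 − 16 = 11

11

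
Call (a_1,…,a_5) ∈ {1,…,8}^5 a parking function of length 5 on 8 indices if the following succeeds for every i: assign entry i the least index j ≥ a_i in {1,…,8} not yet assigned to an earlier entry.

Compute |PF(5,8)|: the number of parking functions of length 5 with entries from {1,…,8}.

26244

|PF(5,8)| = 4·9^4 = 4 · 6561 = 26244 (Pollak)
E.g. (1,6,2,1,2) → sorted (1,1,2,2,6): b_i ≤ 3+i ∀i, a PF.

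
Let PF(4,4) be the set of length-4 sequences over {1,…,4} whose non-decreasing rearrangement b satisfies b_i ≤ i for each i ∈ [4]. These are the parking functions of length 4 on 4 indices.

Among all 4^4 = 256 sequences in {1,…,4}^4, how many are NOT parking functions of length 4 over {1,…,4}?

131

#PF = (5−4)·5^(4−1) = 1·125 = 125 (Pollak)
Example (4,3,3,3) → sorted (3,3,3,4): b_1=3>1, not a PF.
So 256 − 125 = 131 fail.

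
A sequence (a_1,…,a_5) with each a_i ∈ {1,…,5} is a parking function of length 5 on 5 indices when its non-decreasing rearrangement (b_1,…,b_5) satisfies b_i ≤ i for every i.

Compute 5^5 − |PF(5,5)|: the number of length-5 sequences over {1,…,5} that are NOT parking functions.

1829

#PF = (5+1−5)·(5+1)^{5−1} = 1·1296 = 1296 (Pollak)
Example (3,4,5,2,5) → sorted (2,3,4,5,5): b_1=2>1, not a PF.
So 3125 − 1296 = 1829 fail.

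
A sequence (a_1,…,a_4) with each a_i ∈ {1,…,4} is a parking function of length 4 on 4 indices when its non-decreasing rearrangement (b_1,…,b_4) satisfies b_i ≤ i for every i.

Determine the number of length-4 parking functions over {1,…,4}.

125

Count = 1·5^3 = 1·125 = 125 [KW]
Check (2,3,2,1) → sorted (1,2,2,3): b_i ≤ i ∀i, a PF.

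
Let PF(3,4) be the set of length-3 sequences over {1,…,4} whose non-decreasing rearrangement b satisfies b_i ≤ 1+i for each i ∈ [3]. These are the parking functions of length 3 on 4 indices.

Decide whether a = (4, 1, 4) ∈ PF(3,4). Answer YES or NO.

NO

Order a: b = (1, 4, 4).
  b_1=1 ≤ 2
  b_2=4 > 3
  fails at i=2 ⇒ NO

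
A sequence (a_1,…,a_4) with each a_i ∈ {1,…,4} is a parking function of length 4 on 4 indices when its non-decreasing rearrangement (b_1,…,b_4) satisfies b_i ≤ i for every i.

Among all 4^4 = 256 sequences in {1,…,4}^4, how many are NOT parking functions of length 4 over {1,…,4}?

|PF| = (4+1−4)·(4+1)^{4−1} = 1×125 = 125 (Konheim–Weiss)
Example (4,4,4,1) → sorted (1,4,4,4): b_2=4>2, not a PF.
4^4 − 125 = 256 − 125 = 131

131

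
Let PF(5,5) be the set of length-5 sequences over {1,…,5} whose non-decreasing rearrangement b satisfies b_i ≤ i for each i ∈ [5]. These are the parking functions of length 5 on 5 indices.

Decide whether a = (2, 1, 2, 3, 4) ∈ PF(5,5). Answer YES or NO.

YES

Order a: b = (1, 2, 2, 3, 4).
  b_1=1 ≤ 1
  b_2=2 ≤ 2
  b_3=2 ≤ 3
  b_4=3 ≤ 4
  b_5=4 ≤ 5
All bounds hold ⇒ YES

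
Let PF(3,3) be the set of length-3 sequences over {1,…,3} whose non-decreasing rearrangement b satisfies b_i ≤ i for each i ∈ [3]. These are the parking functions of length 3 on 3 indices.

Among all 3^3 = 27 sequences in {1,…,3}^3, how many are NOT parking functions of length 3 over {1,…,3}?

Count = (3+1−3)·(3+1)^{3−1} = 1·16 = 16 [KW]
Example (2,3,3) → sorted (2,3,3): b_1=2>1, not a PF.
So 27 − 16 = 11 fail.

11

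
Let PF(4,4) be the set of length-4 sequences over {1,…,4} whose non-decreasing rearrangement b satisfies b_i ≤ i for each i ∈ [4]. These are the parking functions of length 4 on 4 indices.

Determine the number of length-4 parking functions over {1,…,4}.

125

Count = (5−4)·5^(4−1) = 1×125 = 125 (Pollak)
Example (1,3,2,1) → sorted (1,1,2,3): b_i ≤ i ∀i, a PF.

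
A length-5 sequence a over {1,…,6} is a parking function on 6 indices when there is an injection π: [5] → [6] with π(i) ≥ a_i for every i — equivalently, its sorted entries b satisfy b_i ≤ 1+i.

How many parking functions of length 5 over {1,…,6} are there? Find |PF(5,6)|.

4802

#PF = 2·7^4 = 2×2401 = 4802 (Pollak)
E.g. (1,4,5,1,3) → sorted (1,1,3,4,5): b_i ≤ 1+i ∀i, a PF.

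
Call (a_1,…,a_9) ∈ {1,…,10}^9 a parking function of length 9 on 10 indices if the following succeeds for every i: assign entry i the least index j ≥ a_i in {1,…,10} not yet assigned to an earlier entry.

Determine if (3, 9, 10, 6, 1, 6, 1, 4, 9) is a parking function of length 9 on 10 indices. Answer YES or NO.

NO

Order a: b = (1, 1, 3, 4, 6, 6, 9, 9, 10).
  b_1=1 ≤ 2
  b_2=1 ≤ 3
  b_3=3 ≤ 4
  b_4=4 ≤ 5
  b_5=6 ≤ 6
  b_6=6 ≤ 7
  b_7=9 > 8
  fails at i=7 ⇒ NO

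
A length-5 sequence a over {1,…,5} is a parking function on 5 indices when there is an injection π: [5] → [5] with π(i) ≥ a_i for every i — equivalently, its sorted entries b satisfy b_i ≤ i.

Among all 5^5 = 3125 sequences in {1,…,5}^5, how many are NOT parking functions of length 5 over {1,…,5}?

|PF| = (5−5+1)·(5+1)^(5−1) = 1·1296 = 1296 (Konheim–Weiss)
Example (3,4,5,5,3) → sorted (3,3,4,5,5): b_1=3>1, not a PF.
So 3125 − 1296 = 1829 fail.

1829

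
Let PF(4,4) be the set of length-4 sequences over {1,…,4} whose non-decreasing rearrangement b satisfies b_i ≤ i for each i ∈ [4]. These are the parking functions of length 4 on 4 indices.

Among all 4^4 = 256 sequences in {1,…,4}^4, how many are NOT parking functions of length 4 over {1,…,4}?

#PF = 1·5^3 = 1×125 = 125 (Konheim–Weiss)
Example (1,1,4,4) → sorted (1,1,4,4): b_3=4>3, not a PF.
So 256 − 125 = 131 fail.

131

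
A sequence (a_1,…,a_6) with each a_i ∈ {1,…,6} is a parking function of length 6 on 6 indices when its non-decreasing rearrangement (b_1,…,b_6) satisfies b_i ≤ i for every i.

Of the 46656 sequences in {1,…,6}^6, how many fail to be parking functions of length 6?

29849

#PF = 1·7^5 = 1×16807 = 16807 (Pollak)
Check (3,6,4,4,3,2) → sorted (2,3,3,4,4,6): b_1=2>1, not a PF.
Total 46656; non-PF = 46656−16807 = 29849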